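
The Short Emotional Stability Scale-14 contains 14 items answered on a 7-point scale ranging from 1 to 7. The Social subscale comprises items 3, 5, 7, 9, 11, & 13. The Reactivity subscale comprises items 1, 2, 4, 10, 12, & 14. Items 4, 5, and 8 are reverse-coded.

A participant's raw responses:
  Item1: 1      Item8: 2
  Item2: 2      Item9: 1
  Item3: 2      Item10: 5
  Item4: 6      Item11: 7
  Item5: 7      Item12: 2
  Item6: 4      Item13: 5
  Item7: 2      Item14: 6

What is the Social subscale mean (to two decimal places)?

Social items: 3, 5, 7, 9, 11, 13.
Of these, item 5 is reverse-coded; reverse-coded value = 8 − response.
  item 3: 2
  item 5: 8 − 7 = 1
  item 7: 2
  item 9: 1
  item 11: 7
  item 13: 5
Sum = 2 + 1 + 2 + 1 + 7 + 5 = 18
Mean = 18 / 6 = 3.00

3.00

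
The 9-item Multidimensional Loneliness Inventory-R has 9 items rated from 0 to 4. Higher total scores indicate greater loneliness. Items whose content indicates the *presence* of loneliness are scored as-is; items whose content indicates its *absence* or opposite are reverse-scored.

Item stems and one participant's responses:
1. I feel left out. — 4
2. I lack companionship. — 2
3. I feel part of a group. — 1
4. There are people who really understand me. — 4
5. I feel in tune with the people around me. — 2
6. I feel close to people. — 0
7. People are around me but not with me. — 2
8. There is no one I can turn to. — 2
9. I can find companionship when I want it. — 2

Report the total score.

Items 3, 4, 5, 6, 9 describe the absence/opposite of loneliness → reverse-score.
reversed = (0+4) − raw = 4 − raw.
  item 1: 4
  item 2: 2
  item 3: 4 − 1 = 3
  item 4: 4 − 4 = 0
  item 5: 4 − 2 = 2
  item 6: 4 − 0 = 4
  item 7: 2
  item 8: 2
  item 9: 4 − 2 = 2
Total = 4 + 2 + 3 + 0 + 2 + 4 + 2 + 2 + 2 = 21

21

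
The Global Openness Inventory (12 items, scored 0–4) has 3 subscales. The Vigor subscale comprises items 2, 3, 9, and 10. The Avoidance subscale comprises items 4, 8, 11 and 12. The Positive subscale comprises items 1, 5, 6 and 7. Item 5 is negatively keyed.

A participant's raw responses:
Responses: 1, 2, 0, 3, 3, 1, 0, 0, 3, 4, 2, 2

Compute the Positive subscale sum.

Positive items: 1, 5, 6, 7.
Of these, item 5 is negatively keyed; reversed = (0+4) − raw = 4 − raw.
  item 1: 1
  item 5: 4 − 3 = 1
  item 6: 1
  item 7: 0
Sum = 1 + 1 + 1 + 0 = 3

3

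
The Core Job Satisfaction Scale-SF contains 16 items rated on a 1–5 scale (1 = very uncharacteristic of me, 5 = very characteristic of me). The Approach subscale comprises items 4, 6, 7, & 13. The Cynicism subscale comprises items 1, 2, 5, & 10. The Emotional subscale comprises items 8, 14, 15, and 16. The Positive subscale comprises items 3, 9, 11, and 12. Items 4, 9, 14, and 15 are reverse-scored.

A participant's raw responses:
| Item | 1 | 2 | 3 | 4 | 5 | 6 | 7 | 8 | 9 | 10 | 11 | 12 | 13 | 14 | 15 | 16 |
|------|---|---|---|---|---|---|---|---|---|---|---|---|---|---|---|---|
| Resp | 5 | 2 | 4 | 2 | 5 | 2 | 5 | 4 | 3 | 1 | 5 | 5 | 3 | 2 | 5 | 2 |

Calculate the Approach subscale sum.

Approach items: 4, 6, 7, 13.
Of these, item 4 is reverse-scored; reverse-coded value = 6 − response.
  item 4: 6 − 2 = 4
  item 6: 2
  item 7: 5
  item 13: 3
Sum = 4 + 2 + 5 + 3 = 14

14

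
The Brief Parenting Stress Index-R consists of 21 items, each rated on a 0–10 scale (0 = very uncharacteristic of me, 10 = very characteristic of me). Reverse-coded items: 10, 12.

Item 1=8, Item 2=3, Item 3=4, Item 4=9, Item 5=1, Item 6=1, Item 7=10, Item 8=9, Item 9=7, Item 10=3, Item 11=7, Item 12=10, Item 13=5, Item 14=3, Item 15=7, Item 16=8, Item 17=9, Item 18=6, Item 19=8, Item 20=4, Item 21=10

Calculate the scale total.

Raw sum = 132. Reverse-coded items: 10, 12; their raw sum = 13.
Each reversal replaces raw with 10 − raw, changing the total by 10 − 2·raw per item.
Total = 132 + 2·10 − 2·13 = 132 + 20 − 26 = 126

126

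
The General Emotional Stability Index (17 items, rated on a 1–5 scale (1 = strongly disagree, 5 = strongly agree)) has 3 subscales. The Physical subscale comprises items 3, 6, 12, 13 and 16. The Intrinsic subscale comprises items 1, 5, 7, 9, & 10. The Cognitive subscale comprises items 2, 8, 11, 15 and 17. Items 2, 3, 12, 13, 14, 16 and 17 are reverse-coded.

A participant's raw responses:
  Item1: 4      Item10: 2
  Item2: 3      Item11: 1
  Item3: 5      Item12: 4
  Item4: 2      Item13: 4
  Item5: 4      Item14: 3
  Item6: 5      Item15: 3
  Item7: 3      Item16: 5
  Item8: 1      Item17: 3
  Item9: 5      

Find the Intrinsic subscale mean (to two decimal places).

Intrinsic items: 1, 5, 7, 9, 10.
  item 1: 4
  item 5: 4
  item 7: 3
  item 9: 5
  item 10: 2
Sum = 4 + 4 + 3 + 5 + 2 = 18
Mean = 18 / 5 = 3.60

3.60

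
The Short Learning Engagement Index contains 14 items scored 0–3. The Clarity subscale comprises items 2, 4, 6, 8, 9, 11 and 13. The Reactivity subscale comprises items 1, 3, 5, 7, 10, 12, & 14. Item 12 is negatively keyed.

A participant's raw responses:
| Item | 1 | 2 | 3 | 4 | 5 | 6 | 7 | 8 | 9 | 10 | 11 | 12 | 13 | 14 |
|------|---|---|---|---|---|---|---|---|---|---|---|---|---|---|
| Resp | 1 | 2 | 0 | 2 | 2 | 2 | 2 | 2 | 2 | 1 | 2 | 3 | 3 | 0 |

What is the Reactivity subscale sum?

6

Reactivity items: 1, 3, 5, 7, 10, 12, 14.
Of these, item 12 is negatively keyed; on a 0–3 scale, reversed = 3 − raw.
  item 1: 1
  item 3: 0
  item 5: 2
  item 7: 2
  item 10: 1
  item 12: 3 − 3 = 0
  item 14: 0
Sum = 1 + 0 + 2 + 2 + 1 + 0 + 0 = 6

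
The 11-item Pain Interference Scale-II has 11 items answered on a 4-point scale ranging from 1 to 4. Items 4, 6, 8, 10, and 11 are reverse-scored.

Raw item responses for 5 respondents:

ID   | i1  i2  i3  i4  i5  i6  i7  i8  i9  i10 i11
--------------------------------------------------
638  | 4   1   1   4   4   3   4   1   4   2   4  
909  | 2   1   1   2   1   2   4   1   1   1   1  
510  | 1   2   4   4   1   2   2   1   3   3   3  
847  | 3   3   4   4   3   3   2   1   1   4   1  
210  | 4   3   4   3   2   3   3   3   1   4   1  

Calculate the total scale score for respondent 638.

29

Respondent 638 raw: 4, 1, 1, 4, 4, 3, 4, 1, 4, 2, 4.
Reverse-coded (reversed = (1+4) − raw = 5 − raw):
  item 1: 4
  item 2: 1
  item 3: 1
  item 4: 5 − 4 = 1
  item 5: 4
  item 6: 5 − 3 = 2
  item 7: 4
  item 8: 5 − 1 = 4
  item 9: 4
  item 10: 5 − 2 = 3
  item 11: 5 − 4 = 1
Sum = 4 + 1 + 1 + 1 + 4 + 2 + 4 + 4 + 4 + 3 + 1 = 29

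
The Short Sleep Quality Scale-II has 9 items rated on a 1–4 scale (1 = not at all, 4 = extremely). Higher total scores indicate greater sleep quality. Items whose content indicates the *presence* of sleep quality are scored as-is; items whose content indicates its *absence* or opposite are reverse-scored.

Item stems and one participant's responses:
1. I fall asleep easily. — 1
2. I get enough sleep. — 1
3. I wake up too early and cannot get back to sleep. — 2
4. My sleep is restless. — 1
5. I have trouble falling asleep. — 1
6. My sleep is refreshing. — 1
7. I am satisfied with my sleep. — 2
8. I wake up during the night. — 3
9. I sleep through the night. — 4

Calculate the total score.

Items 3, 4, 5, 8 describe the absence/opposite of sleep quality → reverse-score.
reverse-coded value = 5 − response.
  item 1: 1
  item 2: 1
  item 3: 5 − 2 = 3
  item 4: 5 − 1 = 4
  item 5: 5 − 1 = 4
  item 6: 1
  item 7: 2
  item 8: 5 − 3 = 2
  item 9: 4
Total = 1 + 1 + 3 + 4 + 4 + 1 + 2 + 2 + 4 = 22

22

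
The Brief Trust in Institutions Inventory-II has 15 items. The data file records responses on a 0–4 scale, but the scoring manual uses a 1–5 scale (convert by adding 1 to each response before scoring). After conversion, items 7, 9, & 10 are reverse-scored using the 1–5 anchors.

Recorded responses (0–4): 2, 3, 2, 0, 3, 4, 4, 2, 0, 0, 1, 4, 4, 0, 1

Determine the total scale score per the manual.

49

Convert to 1–5: 3, 4, 3, 1, 4, 5, 5, 3, 1, 1, 2, 5, 5, 1, 2
Reverse-coded (reversed = (1+5) − raw = 6 − raw):
  item 7: 6 − 5 = 1
  item 9: 6 − 1 = 5
  item 10: 6 − 1 = 5
Scored: 3, 4, 3, 1, 4, 5, 1, 3, 5, 5, 2, 5, 5, 1, 2
Total = 49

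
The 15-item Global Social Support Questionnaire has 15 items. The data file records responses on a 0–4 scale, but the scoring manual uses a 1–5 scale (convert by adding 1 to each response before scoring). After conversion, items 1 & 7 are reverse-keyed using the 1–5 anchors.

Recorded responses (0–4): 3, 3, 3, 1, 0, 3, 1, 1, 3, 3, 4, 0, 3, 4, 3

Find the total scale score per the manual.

Convert to 1–5: 4, 4, 4, 2, 1, 4, 2, 2, 4, 4, 5, 1, 4, 5, 4
Reverse-coded (on a 1–5 scale, reversed = 6 − raw):
  item 1: 6 − 4 = 2
  item 7: 6 − 2 = 4
Scored: 2, 4, 4, 2, 1, 4, 4, 2, 4, 4, 5, 1, 4, 5, 4
Total = 50

50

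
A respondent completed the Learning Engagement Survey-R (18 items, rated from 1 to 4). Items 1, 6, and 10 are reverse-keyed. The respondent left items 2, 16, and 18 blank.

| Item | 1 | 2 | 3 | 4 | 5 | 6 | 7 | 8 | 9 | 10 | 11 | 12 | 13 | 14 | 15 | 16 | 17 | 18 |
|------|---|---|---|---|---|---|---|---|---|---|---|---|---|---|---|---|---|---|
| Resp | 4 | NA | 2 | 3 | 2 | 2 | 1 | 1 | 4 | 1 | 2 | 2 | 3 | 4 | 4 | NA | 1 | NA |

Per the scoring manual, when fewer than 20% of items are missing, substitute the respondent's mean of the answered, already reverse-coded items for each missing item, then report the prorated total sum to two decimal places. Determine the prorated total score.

Reverse-coded (reverse-coded value = 5 − response):
  item 1: 5 − 4 = 1
  item 6: 5 − 2 = 3
  item 10: 5 − 1 = 4
Completed scored items (15 of 18): 1, 2, 3, 2, 3, 1, 1, 4, 4, 2, 2, 3, 4, 4, 1; sum = 37.
Person mean = 37 / 15 ≈ 2.4667
Prorated total = (37 / 15) × 18 = 44.40 (to 2 dp)

44.40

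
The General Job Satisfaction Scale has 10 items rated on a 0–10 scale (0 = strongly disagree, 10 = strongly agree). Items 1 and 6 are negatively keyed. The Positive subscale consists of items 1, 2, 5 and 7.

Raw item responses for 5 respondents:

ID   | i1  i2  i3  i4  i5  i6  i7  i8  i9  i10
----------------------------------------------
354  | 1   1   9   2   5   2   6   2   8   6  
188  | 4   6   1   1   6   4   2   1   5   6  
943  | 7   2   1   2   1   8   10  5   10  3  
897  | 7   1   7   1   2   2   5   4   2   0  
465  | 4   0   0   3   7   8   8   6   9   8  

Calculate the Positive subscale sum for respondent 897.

11

Respondent 897 raw: 7, 1, 7, 1, 2, 2, 5, 4, 2, 0.
Positive items: 1, 2, 5, 7.
Reverse-coded (reverse-coded value = 10 − response):
  item 1: 10 − 7 = 3
  item 2: 1
  item 5: 2
  item 7: 5
Sum = 3 + 1 + 2 + 5 = 11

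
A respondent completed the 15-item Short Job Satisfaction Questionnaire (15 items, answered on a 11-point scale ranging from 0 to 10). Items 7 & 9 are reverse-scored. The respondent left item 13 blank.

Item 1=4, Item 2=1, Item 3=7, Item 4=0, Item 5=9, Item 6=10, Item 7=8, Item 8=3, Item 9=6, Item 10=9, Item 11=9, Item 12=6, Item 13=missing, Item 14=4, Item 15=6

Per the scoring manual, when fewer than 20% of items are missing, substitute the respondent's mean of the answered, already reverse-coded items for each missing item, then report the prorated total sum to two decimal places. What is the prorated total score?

Reverse-coded (reversed = (0+10) − raw = 10 − raw):
  item 7: 10 − 8 = 2
  item 9: 10 − 6 = 4
Completed scored items (14 of 15): 4, 1, 7, 0, 9, 10, 2, 3, 4, 9, 9, 6, 4, 6; sum = 74.
Person mean = 74 / 14 ≈ 5.2857
Prorated total = (74 / 14) × 15 = 79.29 (to 2 dp)

79.29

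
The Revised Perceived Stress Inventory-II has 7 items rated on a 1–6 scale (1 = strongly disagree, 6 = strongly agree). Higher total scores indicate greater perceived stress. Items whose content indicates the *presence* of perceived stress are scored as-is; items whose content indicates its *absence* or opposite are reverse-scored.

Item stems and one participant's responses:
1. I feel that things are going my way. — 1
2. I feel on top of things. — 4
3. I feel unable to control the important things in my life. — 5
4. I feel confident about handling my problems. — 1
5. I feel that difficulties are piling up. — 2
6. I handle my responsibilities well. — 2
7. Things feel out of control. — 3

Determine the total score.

30

Items 1, 2, 4, 6 describe the absence/opposite of perceived stress → reverse-score.
on a 1–6 scale, reversed = 7 − raw.
  item 1: 7 − 1 = 6
  item 2: 7 − 4 = 3
  item 3: 5
  item 4: 7 − 1 = 6
  item 5: 2
  item 6: 7 − 2 = 5
  item 7: 3
Total = 6 + 3 + 5 + 6 + 2 + 5 + 3 = 30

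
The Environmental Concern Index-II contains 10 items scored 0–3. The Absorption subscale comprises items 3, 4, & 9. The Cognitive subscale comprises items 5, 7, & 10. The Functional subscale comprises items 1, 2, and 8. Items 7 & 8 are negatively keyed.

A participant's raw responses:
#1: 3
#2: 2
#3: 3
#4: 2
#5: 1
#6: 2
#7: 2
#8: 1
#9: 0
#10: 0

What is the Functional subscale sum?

7

Functional items: 1, 2, 8.
Of these, item 8 is negatively keyed; reversed = (0+3) − raw = 3 − raw.
  item 1: 3
  item 2: 2
  item 8: 3 − 1 = 2
Sum = 3 + 2 + 2 = 7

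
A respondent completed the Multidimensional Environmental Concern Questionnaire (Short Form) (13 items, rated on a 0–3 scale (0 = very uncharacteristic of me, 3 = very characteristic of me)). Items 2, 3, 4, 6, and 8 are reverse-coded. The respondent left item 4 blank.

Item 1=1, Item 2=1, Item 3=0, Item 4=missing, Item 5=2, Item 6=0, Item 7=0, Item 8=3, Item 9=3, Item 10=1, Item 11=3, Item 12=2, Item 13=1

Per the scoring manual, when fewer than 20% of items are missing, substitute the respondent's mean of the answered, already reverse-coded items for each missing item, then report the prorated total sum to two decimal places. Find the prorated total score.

22.75

Reverse-coded (reverse-coded value = 3 − response):
  item 2: 3 − 1 = 2
  item 3: 3 − 0 = 3
  item 6: 3 − 0 = 3
  item 8: 3 − 3 = 0
Completed scored items (12 of 13): 1, 2, 3, 2, 3, 0, 0, 3, 1, 3, 2, 1; sum = 21.
Person mean = 21 / 12 ≈ 1.7500
Prorated total = (21 / 12) × 13 = 22.75 (to 2 dp)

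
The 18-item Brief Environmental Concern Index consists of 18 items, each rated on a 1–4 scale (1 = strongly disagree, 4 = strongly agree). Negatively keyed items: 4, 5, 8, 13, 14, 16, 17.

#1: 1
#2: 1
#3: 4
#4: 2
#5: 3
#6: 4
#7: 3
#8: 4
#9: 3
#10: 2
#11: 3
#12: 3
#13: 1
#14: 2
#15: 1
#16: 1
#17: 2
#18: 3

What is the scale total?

Reversing items 4, 5, 8, 13, 14, 16, & 17 with 5 − raw:
Total = 1 + 1 + 4 + (5−2) + (5−3) + 4 + 3 + (5−4) + 3 + 2 + 3 + 3 + (5−1) + (5−2) + 1 + (5−1) + (5−2) + 3
      = 1 + 1 + 4 + 3 + 2 + 4 + 3 + 1 + 3 + 2 + 3 + 3 + 4 + 3 + 1 + 4 + 3 + 3 = 48

48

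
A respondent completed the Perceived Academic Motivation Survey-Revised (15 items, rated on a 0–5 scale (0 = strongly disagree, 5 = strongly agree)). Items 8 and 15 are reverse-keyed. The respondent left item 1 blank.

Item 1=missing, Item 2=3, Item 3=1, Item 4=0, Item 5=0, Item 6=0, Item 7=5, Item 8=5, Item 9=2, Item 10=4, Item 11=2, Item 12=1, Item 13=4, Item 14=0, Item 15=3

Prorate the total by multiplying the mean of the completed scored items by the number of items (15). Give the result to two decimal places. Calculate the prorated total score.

25.71

Reverse-coded (on a 0–5 scale, reversed = 5 − raw):
  item 8: 5 − 5 = 0
  item 15: 5 − 3 = 2
Completed scored items (14 of 15): 3, 1, 0, 0, 0, 5, 0, 2, 4, 2, 1, 4, 0, 2; sum = 24.
Person mean = 24 / 14 ≈ 1.7143
Prorated total = (24 / 14) × 15 = 25.71 (to 2 dp)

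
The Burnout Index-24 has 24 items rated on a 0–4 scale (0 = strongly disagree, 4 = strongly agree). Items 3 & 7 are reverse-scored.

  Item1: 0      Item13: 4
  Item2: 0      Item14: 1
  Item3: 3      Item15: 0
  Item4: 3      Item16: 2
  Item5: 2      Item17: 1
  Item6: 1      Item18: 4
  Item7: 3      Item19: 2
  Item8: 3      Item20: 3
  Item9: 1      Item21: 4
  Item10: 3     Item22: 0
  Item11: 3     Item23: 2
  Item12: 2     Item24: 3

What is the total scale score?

Reversing items 3 and 7 with 4 − raw:
Total = 0 + 0 + (4−3) + 3 + 2 + 1 + (4−3) + 3 + 1 + 3 + 3 + 2 + 4 + 1 + 0 + 2 + 1 + 4 + 2 + 3 + 4 + 0 + 2 + 3
      = 0 + 0 + 1 + 3 + 2 + 1 + 1 + 3 + 1 + 3 + 3 + 2 + 4 + 1 + 0 + 2 + 1 + 4 + 2 + 3 + 4 + 0 + 2 + 3 = 46

46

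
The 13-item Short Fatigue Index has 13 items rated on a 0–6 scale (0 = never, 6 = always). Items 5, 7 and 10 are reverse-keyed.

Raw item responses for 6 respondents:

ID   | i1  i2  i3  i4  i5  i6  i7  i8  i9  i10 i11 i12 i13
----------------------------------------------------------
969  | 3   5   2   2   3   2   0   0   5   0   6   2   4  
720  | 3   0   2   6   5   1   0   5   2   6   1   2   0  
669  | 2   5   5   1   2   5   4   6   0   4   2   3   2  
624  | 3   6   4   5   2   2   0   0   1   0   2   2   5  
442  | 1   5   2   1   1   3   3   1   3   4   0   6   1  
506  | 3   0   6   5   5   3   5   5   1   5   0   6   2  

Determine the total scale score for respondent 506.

Respondent 506 raw: 3, 0, 6, 5, 5, 3, 5, 5, 1, 5, 0, 6, 2.
Reverse-coded (on a 0–6 scale, reversed = 6 − raw):
  item 1: 3
  item 2: 0
  item 3: 6
  item 4: 5
  item 5: 6 − 5 = 1
  item 6: 3
  item 7: 6 − 5 = 1
  item 8: 5
  item 9: 1
  item 10: 6 − 5 = 1
  item 11: 0
  item 12: 6
  item 13: 2
Sum = 3 + 0 + 6 + 5 + 1 + 3 + 1 + 5 + 1 + 1 + 0 + 6 + 2 = 34

34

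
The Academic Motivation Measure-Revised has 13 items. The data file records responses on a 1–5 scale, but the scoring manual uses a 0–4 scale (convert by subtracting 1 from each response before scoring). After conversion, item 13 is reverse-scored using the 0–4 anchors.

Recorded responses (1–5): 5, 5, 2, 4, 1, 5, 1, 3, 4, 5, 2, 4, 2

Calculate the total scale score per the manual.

Convert to 0–4: 4, 4, 1, 3, 0, 4, 0, 2, 3, 4, 1, 3, 1
Reverse-coded (reverse-coded value = 4 − response):
  item 13: 4 − 1 = 3
Scored: 4, 4, 1, 3, 0, 4, 0, 2, 3, 4, 1, 3, 3
Total = 32

32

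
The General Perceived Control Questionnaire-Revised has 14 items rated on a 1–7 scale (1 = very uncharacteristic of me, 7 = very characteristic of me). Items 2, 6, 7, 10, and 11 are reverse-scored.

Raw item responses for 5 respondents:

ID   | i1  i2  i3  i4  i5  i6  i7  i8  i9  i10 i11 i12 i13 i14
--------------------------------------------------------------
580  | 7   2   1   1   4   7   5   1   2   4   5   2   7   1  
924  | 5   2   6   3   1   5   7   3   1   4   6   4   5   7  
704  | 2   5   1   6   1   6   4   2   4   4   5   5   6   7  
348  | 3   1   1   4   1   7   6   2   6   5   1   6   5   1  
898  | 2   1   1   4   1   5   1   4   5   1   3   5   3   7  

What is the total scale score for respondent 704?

Respondent 704 raw: 2, 5, 1, 6, 1, 6, 4, 2, 4, 4, 5, 5, 6, 7.
Reverse-coded (on a 1–7 scale, reversed = 8 − raw):
  item 1: 2
  item 2: 8 − 5 = 3
  item 3: 1
  item 4: 6
  item 5: 1
  item 6: 8 − 6 = 2
  item 7: 8 − 4 = 4
  item 8: 2
  item 9: 4
  item 10: 8 − 4 = 4
  item 11: 8 − 5 = 3
  item 12: 5
  item 13: 6
  item 14: 7
Sum = 2 + 3 + 1 + 6 + 1 + 2 + 4 + 2 + 4 + 4 + 3 + 5 + 6 + 7 = 50

50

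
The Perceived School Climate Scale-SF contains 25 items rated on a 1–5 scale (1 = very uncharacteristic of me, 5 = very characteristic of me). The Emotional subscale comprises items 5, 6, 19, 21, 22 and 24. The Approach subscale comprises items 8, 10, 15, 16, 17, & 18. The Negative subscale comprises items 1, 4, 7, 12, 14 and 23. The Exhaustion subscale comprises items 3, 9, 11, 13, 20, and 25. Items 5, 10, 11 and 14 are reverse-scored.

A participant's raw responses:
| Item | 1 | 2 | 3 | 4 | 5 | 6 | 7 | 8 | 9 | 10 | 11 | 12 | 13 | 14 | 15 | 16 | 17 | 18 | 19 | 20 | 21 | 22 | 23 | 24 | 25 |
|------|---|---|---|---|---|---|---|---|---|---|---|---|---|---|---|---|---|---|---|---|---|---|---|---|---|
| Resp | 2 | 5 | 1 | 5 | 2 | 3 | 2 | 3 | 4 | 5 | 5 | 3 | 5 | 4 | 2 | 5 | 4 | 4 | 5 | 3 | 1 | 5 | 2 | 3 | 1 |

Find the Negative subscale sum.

16

Negative items: 1, 4, 7, 12, 14, 23.
Of these, item 14 is reverse-scored; reverse-coded value = 6 − response.
  item 1: 2
  item 4: 5
  item 7: 2
  item 12: 3
  item 14: 6 − 4 = 2
  item 23: 2
Sum = 2 + 5 + 2 + 3 + 2 + 2 = 16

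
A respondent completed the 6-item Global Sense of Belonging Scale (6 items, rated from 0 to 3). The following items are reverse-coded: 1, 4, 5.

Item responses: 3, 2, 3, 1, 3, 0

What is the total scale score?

Apply reverse scoring (on a 0–3 scale, reversed = 3 − raw):
  item 1: 3 − 3 = 0
  item 4: 3 − 1 = 2
  item 5: 3 − 3 = 0
Scored items: 0, 2, 3, 2, 0, 0
Total = 0 + 2 + 3 + 2 + 0 + 0 = 7

7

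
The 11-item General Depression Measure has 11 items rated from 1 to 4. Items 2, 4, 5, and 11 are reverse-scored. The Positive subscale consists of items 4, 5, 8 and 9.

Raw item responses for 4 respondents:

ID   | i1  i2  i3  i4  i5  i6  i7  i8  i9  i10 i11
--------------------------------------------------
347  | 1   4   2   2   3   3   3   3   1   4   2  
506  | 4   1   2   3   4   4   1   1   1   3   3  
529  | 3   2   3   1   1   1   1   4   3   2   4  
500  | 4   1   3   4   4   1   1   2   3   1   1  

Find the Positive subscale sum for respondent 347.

Respondent 347 raw: 1, 4, 2, 2, 3, 3, 3, 3, 1, 4, 2.
Positive items: 4, 5, 8, 9.
Reverse-coded (reversed = (1+4) − raw = 5 − raw):
  item 4: 5 − 2 = 3
  item 5: 5 − 3 = 2
  item 8: 3
  item 9: 1
Sum = 3 + 2 + 3 + 1 = 9

9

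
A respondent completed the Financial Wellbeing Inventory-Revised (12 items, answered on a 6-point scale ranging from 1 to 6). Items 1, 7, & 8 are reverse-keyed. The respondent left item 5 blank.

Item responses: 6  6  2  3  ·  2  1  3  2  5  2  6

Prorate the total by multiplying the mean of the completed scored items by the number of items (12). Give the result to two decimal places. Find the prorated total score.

Reverse-coded (reversed = (1+6) − raw = 7 − raw):
  item 1: 7 − 6 = 1
  item 7: 7 − 1 = 6
  item 8: 7 − 3 = 4
Completed scored items (11 of 12): 1, 6, 2, 3, 2, 6, 4, 2, 5, 2, 6; sum = 39.
Person mean = 39 / 11 ≈ 3.5455
Prorated total = (39 / 11) × 12 = 42.55 (to 2 dp)

42.55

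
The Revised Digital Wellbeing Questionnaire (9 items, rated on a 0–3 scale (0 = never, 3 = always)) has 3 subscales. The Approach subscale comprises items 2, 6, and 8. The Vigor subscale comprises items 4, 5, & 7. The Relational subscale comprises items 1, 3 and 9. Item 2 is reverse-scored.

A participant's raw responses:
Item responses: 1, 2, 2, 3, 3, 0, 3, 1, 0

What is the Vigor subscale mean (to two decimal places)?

Vigor items: 4, 5, 7.
  item 4: 3
  item 5: 3
  item 7: 3
Sum = 3 + 3 + 3 = 9
Mean = 9 / 3 = 3.00

3.00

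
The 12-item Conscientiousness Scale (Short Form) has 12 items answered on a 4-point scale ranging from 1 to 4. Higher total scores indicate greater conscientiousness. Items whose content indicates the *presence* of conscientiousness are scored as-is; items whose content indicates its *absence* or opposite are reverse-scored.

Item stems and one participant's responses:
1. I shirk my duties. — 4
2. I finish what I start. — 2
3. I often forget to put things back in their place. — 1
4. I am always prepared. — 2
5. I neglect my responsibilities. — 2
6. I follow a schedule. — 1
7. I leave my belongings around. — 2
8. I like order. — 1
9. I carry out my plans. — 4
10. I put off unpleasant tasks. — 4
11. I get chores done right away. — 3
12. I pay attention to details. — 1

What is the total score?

26

Items 1, 3, 5, 7, 10 describe the absence/opposite of conscientiousness → reverse-score.
reversed = (1+4) − raw = 5 − raw.
  item 1: 5 − 4 = 1
  item 2: 2
  item 3: 5 − 1 = 4
  item 4: 2
  item 5: 5 − 2 = 3
  item 6: 1
  item 7: 5 − 2 = 3
  item 8: 1
  item 9: 4
  item 10: 5 − 4 = 1
  item 11: 3
  item 12: 1
Total = 1 + 2 + 4 + 2 + 3 + 1 + 3 + 1 + 4 + 1 + 3 + 1 = 26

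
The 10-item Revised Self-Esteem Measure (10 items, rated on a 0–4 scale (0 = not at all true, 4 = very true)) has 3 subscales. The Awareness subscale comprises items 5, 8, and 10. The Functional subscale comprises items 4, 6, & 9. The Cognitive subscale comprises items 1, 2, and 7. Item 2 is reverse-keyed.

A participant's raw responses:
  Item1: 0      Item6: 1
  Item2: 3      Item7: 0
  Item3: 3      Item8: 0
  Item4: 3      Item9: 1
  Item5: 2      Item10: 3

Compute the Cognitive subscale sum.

1

Cognitive items: 1, 2, 7.
Of these, item 2 is reverse-keyed; on a 0–4 scale, reversed = 4 − raw.
  item 1: 0
  item 2: 4 − 3 = 1
  item 7: 0
Sum = 0 + 1 + 0 = 1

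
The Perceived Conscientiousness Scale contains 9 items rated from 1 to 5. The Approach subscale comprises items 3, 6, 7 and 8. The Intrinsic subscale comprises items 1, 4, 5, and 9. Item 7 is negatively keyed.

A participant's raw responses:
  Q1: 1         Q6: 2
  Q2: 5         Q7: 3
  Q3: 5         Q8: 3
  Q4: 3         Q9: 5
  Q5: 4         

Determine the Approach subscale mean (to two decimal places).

3.25

Approach items: 3, 6, 7, 8.
Of these, item 7 is negatively keyed; reversed = (1+5) − raw = 6 − raw.
  item 3: 5
  item 6: 2
  item 7: 6 − 3 = 3
  item 8: 3
Sum = 5 + 2 + 3 + 3 = 13
Mean = 13 / 4 = 3.25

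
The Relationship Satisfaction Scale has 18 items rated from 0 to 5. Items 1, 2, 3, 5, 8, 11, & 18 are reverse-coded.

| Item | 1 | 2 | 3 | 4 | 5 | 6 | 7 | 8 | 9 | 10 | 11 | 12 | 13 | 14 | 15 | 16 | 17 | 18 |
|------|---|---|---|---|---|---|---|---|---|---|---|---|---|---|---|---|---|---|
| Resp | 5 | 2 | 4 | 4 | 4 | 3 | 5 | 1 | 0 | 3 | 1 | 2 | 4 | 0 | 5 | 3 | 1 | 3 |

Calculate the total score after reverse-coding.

Raw sum = 50. Reverse-coded items: 1, 2, 3, 5, 8, 11, 18; their raw sum = 20.
Each reversal replaces raw with 5 − raw, changing the total by 5 − 2·raw per item.
Total = 50 + 7·5 − 2·20 = 50 + 35 − 40 = 45

45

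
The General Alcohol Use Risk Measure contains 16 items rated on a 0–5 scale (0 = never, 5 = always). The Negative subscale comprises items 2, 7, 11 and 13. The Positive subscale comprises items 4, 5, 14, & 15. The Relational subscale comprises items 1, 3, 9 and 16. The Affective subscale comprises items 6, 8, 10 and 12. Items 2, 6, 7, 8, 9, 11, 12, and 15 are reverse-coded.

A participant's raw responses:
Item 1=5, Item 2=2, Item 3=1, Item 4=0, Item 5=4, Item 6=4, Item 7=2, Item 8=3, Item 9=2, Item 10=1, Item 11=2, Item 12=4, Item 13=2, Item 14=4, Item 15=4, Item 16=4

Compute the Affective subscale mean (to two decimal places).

Affective items: 6, 8, 10, 12.
Of these, items 6, 8, and 12 are reverse-coded; reversed = (0+5) − raw = 5 − raw.
  item 6: 5 − 4 = 1
  item 8: 5 − 3 = 2
  item 10: 1
  item 12: 5 − 4 = 1
Sum = 1 + 2 + 1 + 1 = 5
Mean = 5 / 4 = 1.25

1.25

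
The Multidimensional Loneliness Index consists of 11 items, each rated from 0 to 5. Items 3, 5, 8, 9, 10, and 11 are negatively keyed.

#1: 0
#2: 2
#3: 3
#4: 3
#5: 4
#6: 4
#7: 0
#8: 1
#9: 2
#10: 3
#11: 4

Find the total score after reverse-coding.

Apply reverse scoring (reversed = (0+5) − raw = 5 − raw):
  item 3: 5 − 3 = 2
  item 5: 5 − 4 = 1
  item 8: 5 − 1 = 4
  item 9: 5 − 2 = 3
  item 10: 5 − 3 = 2
  item 11: 5 − 4 = 1
After reverse-coding: 0, 2, 2, 3, 1, 4, 0, 4, 3, 2, 1
Total = 0 + 2 + 2 + 3 + 1 + 4 + 0 + 4 + 3 + 2 + 1 = 22

22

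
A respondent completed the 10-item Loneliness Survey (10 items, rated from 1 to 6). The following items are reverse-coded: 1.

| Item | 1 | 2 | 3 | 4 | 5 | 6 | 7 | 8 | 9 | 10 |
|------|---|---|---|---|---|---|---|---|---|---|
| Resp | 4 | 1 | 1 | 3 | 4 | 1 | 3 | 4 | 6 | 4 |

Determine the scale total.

30

Raw sum = 31. Reverse-coded items: 1; their raw sum = 4.
Each reversal replaces raw with 7 − raw, changing the total by 7 − 2·raw per item.
Total = 31 + 1·7 − 2·4 = 31 + 7 − 8 = 30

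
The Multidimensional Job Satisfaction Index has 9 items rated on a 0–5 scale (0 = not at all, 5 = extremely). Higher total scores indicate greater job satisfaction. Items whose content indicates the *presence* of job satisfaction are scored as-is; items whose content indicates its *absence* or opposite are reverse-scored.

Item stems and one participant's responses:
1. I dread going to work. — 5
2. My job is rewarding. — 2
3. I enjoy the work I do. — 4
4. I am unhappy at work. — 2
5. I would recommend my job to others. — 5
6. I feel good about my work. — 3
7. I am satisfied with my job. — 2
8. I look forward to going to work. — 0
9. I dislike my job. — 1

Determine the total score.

23

Items 1, 4, 9 describe the absence/opposite of job satisfaction → reverse-score.
on a 0–5 scale, reversed = 5 − raw.
  item 1: 5 − 5 = 0
  item 2: 2
  item 3: 4
  item 4: 5 − 2 = 3
  item 5: 5
  item 6: 3
  item 7: 2
  item 8: 0
  item 9: 5 − 1 = 4
Total = 0 + 2 + 4 + 3 + 5 + 3 + 2 + 0 + 4 = 23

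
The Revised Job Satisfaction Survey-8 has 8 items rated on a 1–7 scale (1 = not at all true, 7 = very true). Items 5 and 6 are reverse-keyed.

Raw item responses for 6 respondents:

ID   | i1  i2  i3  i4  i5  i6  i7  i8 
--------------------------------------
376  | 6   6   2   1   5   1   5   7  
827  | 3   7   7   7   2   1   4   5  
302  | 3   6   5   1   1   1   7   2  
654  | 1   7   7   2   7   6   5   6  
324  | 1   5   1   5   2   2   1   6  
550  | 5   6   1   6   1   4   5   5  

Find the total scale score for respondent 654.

Respondent 654 raw: 1, 7, 7, 2, 7, 6, 5, 6.
Reverse-coded (reverse-coded value = 8 − response):
  item 1: 1
  item 2: 7
  item 3: 7
  item 4: 2
  item 5: 8 − 7 = 1
  item 6: 8 − 6 = 2
  item 7: 5
  item 8: 6
Sum = 1 + 7 + 7 + 2 + 1 + 2 + 5 + 6 = 31

31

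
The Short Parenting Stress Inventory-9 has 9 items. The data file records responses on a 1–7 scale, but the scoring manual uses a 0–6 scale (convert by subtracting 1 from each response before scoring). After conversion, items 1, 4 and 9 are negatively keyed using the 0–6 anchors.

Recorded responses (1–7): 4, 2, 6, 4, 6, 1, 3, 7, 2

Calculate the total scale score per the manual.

Convert to 0–6: 3, 1, 5, 3, 5, 0, 2, 6, 1
Reverse-coded (on a 0–6 scale, reversed = 6 − raw):
  item 1: 6 − 3 = 3
  item 4: 6 − 3 = 3
  item 9: 6 − 1 = 5
Scored: 3, 1, 5, 3, 5, 0, 2, 6, 5
Total = 30

30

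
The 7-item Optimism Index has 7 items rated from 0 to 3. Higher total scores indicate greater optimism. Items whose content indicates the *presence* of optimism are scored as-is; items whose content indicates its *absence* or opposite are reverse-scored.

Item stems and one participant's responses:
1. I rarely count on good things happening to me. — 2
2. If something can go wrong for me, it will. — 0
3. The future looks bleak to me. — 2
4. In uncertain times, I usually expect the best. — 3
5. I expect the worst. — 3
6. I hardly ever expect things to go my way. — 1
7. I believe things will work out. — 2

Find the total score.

Items 1, 2, 3, 5, 6 describe the absence/opposite of optimism → reverse-score.
reverse-coded value = 3 − response.
  item 1: 3 − 2 = 1
  item 2: 3 − 0 = 3
  item 3: 3 − 2 = 1
  item 4: 3
  item 5: 3 − 3 = 0
  item 6: 3 − 1 = 2
  item 7: 2
Total = 1 + 3 + 1 + 3 + 0 + 2 + 2 = 12

12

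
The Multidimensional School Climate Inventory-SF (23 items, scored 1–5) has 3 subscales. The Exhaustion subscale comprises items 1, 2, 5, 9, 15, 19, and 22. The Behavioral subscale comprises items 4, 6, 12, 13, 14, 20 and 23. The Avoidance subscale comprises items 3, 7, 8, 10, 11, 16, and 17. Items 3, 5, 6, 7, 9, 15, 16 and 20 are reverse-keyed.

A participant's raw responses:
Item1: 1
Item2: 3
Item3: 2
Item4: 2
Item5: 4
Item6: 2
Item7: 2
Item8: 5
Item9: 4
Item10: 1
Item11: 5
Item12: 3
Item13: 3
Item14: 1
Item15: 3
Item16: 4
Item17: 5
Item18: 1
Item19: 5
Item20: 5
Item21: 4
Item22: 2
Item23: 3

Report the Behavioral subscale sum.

Behavioral items: 4, 6, 12, 13, 14, 20, 23.
Of these, items 6 and 20 are reverse-keyed; on a 1–5 scale, reversed = 6 − raw.
  item 4: 2
  item 6: 6 − 2 = 4
  item 12: 3
  item 13: 3
  item 14: 1
  item 20: 6 − 5 = 1
  item 23: 3
Sum = 2 + 4 + 3 + 3 + 1 + 1 + 3 = 17

17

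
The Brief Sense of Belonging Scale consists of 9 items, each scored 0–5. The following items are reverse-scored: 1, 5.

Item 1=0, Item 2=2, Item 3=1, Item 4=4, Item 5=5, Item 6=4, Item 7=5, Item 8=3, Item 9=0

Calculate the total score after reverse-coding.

Apply reverse scoring (reversed = (0+5) − raw = 5 − raw):
  item 1: 5 − 0 = 5
  item 5: 5 − 5 = 0
Scored responses: 5, 2, 1, 4, 0, 4, 5, 3, 0
Total = 5 + 2 + 1 + 4 + 0 + 4 + 5 + 3 + 0 = 24

24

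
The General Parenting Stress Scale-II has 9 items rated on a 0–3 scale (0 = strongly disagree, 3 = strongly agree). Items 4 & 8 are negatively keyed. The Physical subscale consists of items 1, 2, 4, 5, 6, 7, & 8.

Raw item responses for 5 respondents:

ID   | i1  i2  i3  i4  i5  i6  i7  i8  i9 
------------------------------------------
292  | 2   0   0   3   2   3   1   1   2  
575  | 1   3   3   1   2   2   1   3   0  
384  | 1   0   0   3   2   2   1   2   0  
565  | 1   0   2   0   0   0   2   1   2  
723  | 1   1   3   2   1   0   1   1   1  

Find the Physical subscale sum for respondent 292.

10

Respondent 292 raw: 2, 0, 0, 3, 2, 3, 1, 1, 2.
Physical items: 1, 2, 4, 5, 6, 7, 8.
Reverse-coded (reversed = (0+3) − raw = 3 − raw):
  item 1: 2
  item 2: 0
  item 4: 3 − 3 = 0
  item 5: 2
  item 6: 3
  item 7: 1
  item 8: 3 − 1 = 2
Sum = 2 + 0 + 0 + 2 + 3 + 1 + 2 = 10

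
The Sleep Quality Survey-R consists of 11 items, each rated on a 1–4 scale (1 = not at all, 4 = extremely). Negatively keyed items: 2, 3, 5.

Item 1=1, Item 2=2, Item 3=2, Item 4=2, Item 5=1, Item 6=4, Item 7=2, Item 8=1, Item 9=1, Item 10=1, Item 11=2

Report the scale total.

Reversing items 2, 3, and 5 with 5 − raw:
Total = 1 + (5−2) + (5−2) + 2 + (5−1) + 4 + 2 + 1 + 1 + 1 + 2
      = 1 + 3 + 3 + 2 + 4 + 4 + 2 + 1 + 1 + 1 + 2 = 24

24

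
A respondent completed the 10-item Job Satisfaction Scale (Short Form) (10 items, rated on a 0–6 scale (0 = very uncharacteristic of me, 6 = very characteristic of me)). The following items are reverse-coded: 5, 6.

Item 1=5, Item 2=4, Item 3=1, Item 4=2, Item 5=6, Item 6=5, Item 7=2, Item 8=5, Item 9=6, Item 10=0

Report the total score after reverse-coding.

26

Reversing items 5 & 6 with 6 − raw:
Total = 5 + 4 + 1 + 2 + (6−6) + (6−5) + 2 + 5 + 6 + 0
      = 5 + 4 + 1 + 2 + 0 + 1 + 2 + 5 + 6 + 0 = 26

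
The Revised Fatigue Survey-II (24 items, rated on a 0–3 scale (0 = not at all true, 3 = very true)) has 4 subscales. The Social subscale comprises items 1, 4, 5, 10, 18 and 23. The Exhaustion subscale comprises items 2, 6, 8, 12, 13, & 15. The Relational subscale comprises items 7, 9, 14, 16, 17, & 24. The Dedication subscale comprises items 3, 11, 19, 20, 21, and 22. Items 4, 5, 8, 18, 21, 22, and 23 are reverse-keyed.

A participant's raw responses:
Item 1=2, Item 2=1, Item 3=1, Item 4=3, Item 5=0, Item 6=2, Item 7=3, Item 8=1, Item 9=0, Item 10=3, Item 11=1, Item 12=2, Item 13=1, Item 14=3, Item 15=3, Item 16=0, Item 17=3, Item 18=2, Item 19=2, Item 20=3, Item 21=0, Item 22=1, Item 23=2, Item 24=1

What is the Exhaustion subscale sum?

11

Exhaustion items: 2, 6, 8, 12, 13, 15.
Of these, item 8 is reverse-keyed; on a 0–3 scale, reversed = 3 − raw.
  item 2: 1
  item 6: 2
  item 8: 3 − 1 = 2
  item 12: 2
  item 13: 1
  item 15: 3
Sum = 1 + 2 + 2 + 2 + 1 + 3 = 11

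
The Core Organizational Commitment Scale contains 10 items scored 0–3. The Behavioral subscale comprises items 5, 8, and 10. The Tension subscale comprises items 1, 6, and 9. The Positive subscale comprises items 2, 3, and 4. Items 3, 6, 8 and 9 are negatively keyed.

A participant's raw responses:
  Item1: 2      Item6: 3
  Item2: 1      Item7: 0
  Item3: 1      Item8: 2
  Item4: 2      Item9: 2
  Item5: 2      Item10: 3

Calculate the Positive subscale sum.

Positive items: 2, 3, 4.
Of these, item 3 is negatively keyed; reversed = (0+3) − raw = 3 − raw.
  item 2: 1
  item 3: 3 − 1 = 2
  item 4: 2
Sum = 1 + 2 + 2 = 5

5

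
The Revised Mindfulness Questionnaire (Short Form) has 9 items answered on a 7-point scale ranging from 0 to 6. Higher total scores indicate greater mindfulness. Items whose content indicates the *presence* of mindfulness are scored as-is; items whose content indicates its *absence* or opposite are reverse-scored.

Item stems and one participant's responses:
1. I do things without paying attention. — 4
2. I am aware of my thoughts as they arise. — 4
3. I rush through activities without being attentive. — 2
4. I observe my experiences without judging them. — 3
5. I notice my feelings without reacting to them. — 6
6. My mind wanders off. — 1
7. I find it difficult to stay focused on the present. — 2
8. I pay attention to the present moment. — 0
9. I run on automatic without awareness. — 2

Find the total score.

32

Items 1, 3, 6, 7, 9 describe the absence/opposite of mindfulness → reverse-score.
reverse-coded value = 6 − response.
  item 1: 6 − 4 = 2
  item 2: 4
  item 3: 6 − 2 = 4
  item 4: 3
  item 5: 6
  item 6: 6 − 1 = 5
  item 7: 6 − 2 = 4
  item 8: 0
  item 9: 6 − 2 = 4
Total = 2 + 4 + 4 + 3 + 6 + 5 + 4 + 0 + 4 = 32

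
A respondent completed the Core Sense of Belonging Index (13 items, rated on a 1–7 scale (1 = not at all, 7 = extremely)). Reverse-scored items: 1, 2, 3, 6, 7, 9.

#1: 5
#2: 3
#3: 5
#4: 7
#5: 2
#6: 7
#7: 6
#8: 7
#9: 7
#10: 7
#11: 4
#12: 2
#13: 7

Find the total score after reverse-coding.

Reverse-scored items use 8 − raw:
  item 1: 8 − 5 = 3
  item 2: 8 − 3 = 5
  item 3: 8 − 5 = 3
  item 6: 8 − 7 = 1
  item 7: 8 − 6 = 2
  item 9: 8 − 7 = 1
Scored responses: 3, 5, 3, 7, 2, 1, 2, 7, 1, 7, 4, 2, 7
Total = 3 + 5 + 3 + 7 + 2 + 1 + 2 + 7 + 1 + 7 + 4 + 2 + 7 = 51

51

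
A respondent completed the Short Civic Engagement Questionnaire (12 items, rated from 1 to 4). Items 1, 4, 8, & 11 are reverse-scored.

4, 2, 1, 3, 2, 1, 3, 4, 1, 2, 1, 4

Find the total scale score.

24

Reverse-scored items use 5 − raw:
  item 1: 5 − 4 = 1
  item 4: 5 − 3 = 2
  item 8: 5 − 4 = 1
  item 11: 5 − 1 = 4
Scored items: 1, 2, 1, 2, 2, 1, 3, 1, 1, 2, 4, 4
Total = 1 + 2 + 1 + 2 + 2 + 1 + 3 + 1 + 1 + 2 + 4 + 4 = 24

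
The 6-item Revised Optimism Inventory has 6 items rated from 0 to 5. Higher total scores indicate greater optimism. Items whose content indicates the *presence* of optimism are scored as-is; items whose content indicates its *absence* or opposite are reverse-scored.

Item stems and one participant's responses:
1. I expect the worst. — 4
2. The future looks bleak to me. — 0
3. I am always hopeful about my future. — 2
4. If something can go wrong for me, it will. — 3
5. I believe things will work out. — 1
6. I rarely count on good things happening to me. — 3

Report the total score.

13

Items 1, 2, 4, 6 describe the absence/opposite of optimism → reverse-score.
reversed = (0+5) − raw = 5 − raw.
  item 1: 5 − 4 = 1
  item 2: 5 − 0 = 5
  item 3: 2
  item 4: 5 − 3 = 2
  item 5: 1
  item 6: 5 − 3 = 2
Total = 1 + 5 + 2 + 2 + 1 + 2 = 13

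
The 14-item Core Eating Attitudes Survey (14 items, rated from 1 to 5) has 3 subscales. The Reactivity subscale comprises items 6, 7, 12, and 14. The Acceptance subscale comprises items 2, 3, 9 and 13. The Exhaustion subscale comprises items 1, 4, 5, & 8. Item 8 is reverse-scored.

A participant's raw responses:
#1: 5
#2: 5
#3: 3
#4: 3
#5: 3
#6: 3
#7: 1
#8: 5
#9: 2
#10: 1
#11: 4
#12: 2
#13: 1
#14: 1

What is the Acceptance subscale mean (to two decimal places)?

Acceptance items: 2, 3, 9, 13.
  item 2: 5
  item 3: 3
  item 9: 2
  item 13: 1
Sum = 5 + 3 + 2 + 1 = 11
Mean = 11 / 4 = 2.75

2.75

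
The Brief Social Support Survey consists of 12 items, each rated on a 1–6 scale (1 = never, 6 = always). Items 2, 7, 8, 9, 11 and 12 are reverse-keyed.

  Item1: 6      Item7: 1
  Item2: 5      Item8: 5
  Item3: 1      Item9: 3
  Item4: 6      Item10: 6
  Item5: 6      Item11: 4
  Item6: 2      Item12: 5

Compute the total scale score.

46

Apply reverse scoring (reverse-coded value = 7 − response):
  item 2: 7 − 5 = 2
  item 7: 7 − 1 = 6
  item 8: 7 − 5 = 2
  item 9: 7 − 3 = 4
  item 11: 7 − 4 = 3
  item 12: 7 − 5 = 2
Scored items: 6, 2, 1, 6, 6, 2, 6, 2, 4, 6, 3, 2
Total = 6 + 2 + 1 + 6 + 6 + 2 + 6 + 2 + 4 + 6 + 3 + 2 = 46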